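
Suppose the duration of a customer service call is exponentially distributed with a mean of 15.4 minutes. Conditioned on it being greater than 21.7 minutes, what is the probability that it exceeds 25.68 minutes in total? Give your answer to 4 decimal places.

The rate is λ = 1/15.4 = 0.0649351 per minute.
By the memoryless property, P(X > 21.7+3.98 | X > 21.7) = P(X > 3.98).
P(X > 3.98) = e^(−0.25844) ≈ 0.7723.

0.7723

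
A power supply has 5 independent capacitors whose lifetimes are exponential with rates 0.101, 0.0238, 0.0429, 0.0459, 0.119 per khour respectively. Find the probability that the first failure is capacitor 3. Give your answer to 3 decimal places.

0.129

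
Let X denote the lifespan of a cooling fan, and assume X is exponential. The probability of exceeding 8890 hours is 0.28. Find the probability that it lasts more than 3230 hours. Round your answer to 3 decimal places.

e^(−λ·8890) = 0.28 ⇒ λ = −ln(0.28)/8890 = 0.000143191.
P(X > 3230) = e^(−0.000143191·3230) = e^(−0.46251) ≈ 0.630.

0.630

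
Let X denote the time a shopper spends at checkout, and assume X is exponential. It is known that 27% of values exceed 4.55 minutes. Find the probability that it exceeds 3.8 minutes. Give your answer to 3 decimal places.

0.335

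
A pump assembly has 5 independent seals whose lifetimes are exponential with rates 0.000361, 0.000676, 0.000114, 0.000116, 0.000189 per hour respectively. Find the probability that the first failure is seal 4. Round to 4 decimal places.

0.0797

The time to first failure is exponential with rate Σλ = 0.000361 + 0.000676 + 0.000114 + 0.000116 + 0.000189 = 0.001456.
P(seal 4 first) = λ_4/Σλ = 0.000116/0.001456 ≈ 0.0797.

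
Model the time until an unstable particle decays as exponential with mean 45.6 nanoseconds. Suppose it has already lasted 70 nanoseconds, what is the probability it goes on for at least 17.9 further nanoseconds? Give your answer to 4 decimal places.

0.6753

The rate is λ = 1/45.6 = 0.0219298 per nanosecond.
The exponential is memoryless, so the remaining time is again Exp(λ): the condition X > 70 is irrelevant.
P(X > 17.9) = e^(−0.39254) ≈ 0.6753.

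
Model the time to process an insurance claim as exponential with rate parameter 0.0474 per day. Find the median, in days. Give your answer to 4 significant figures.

Set 1 − e^(−λt) = 0.5, so t = −ln(0.5)/λ = 0.69315/0.0474 ≈ 14.6234 days.

14.62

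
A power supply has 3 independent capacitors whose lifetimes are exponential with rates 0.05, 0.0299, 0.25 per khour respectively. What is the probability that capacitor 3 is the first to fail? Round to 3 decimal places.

0.758

The time to first failure is exponential with rate Σλ = 0.05 + 0.0299 + 0.25 = 0.3299.
P(capacitor 3 first) = λ_3/Σλ = 0.25/0.3299 ≈ 0.758.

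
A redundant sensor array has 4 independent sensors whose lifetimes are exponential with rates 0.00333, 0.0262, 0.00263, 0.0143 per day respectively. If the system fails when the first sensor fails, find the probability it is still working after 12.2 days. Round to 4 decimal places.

The time to first failure is exponential with rate Σλ = 0.00333 + 0.0262 + 0.00263 + 0.0143 = 0.04646.
P(min > 12.2) = e^(−0.04646·12.2) = e^(−0.56681) ≈ 0.5673.

0.5673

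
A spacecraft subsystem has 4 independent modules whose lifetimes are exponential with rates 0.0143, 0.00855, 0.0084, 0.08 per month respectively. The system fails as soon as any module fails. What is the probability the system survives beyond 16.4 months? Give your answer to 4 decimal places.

0.1613

The time to first failure is exponential with rate Σλ = 0.0143 + 0.00855 + 0.0084 + 0.08 = 0.11125.
P(min > 16.4) = e^(−0.11125·16.4) = e^(−1.8245) ≈ 0.1613.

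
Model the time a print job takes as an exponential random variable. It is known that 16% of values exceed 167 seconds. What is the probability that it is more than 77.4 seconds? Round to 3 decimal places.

e^(−λ·167) = 0.16 ⇒ λ = −ln(0.16)/167 = 0.0109735.
P(X > 77.4) = e^(−0.0109735·77.4) = e^(−0.84935) ≈ 0.428.

0.428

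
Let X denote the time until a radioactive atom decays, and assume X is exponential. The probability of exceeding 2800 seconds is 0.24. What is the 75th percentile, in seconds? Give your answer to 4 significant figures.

2720

e^(−λ·2800) = 0.24 ⇒ λ = −ln(0.24)/2800 = 0.000509684.
75th percentile: 1 − e^(−λt) = 0.75, t = −ln(0.25)/λ = 2719.91 seconds.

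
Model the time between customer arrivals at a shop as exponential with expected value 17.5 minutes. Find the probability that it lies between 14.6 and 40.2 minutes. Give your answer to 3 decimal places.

The rate is λ = 1/17.5 = 0.0571429 per minute.
P(14.6 < X < 40.2) = e^(−λ·14.6) − e^(−λ·40.2) = 0.43418 − 0.10055 ≈ 0.334.

0.334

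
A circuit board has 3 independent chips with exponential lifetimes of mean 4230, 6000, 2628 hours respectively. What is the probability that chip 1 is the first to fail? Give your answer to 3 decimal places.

Rates: λ_i = 1/mean_i → 0.000236407, 0.000166667, 0.000380518; Σλ = 0.000783591.
P(chip 1 first) = λ_1/Σλ = 0.000236407/0.000783591 ≈ 0.302.

0.302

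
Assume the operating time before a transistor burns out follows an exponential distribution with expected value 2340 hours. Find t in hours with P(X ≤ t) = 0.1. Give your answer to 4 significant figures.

The rate is λ = 1/2340 = 0.00042735 per hour.
Set 1 − e^(−λt) = 0.1, so t = −ln(0.9)/λ = 0.10536/0.00042735 ≈ 246.544 hours.

246.5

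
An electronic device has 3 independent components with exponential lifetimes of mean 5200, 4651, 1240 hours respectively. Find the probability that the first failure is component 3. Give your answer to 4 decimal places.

0.6644

Rates: λ_i = 1/mean_i → 0.000192308, 0.000215008, 0.000806452; Σλ = 0.00121377.
P(component 3 first) = λ_3/Σλ = 0.000806452/0.00121377 ≈ 0.6644.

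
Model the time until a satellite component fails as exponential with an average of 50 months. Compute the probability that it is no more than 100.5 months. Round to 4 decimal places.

The rate is λ = 1/50 = 0.02 per month.
P(X ≤ 100.5) = 1 − e^(−λ·100.5) = 1 − e^(−2.01) ≈ 0.8660.

0.8660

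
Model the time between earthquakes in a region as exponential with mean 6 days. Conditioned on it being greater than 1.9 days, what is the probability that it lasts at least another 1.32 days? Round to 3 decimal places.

The rate is λ = 1/6 = 0.166667 per day.
The exponential is memoryless, so the remaining time is again Exp(λ): the condition X > 1.9 is irrelevant.
P(X > 1.32) = e^(−0.22) ≈ 0.803.

0.803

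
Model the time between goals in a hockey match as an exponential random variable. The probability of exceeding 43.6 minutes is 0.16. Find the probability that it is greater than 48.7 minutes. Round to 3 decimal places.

e^(−λ·43.6) = 0.16 ⇒ λ = −ln(0.16)/43.6 = 0.0420317.
P(X > 48.7) = e^(−0.0420317·48.7) = e^(−2.0469) ≈ 0.129.

0.129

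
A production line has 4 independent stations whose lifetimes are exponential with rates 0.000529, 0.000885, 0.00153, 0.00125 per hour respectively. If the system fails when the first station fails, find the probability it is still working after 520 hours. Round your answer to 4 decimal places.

The time to first failure is exponential with rate Σλ = 0.000529 + 0.000885 + 0.00153 + 0.00125 = 0.004194.
P(min > 520) = e^(−0.004194·520) = e^(−2.1809) ≈ 0.1129.

0.1129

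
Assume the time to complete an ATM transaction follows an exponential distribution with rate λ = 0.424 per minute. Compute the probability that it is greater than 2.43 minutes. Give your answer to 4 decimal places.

0.3569

P(X > 2.43) = e^(−λ·2.43) = e^(−1.0303) ≈ 0.3569.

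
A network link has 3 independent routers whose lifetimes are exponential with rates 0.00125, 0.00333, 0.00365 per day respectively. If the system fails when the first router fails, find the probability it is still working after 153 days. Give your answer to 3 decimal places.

0.284

The time to first failure is exponential with rate Σλ = 0.00125 + 0.00333 + 0.00365 = 0.00823.
P(min > 153) = e^(−0.00823·153) = e^(−1.2592) ≈ 0.284.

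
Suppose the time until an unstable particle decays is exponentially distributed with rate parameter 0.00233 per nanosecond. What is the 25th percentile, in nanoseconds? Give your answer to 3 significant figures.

Set 1 − e^(−λt) = 0.25, so t = −ln(0.75)/λ = 0.28768/0.00233 ≈ 123.469 nanoseconds.

123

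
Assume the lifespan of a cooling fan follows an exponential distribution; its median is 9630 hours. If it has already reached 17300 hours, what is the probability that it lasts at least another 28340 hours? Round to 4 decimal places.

0.1300

For an exponential, median = ln(2)/λ, so λ = ln 2 / 9630 = 0.0000719779 per hour.
P(X > s+t | X > s) = e^(−λ(s+t))/e^(−λs) = e^(−λt), independent of s = 17300.
P(X > 28340) = e^(−2.0399) ≈ 0.1300.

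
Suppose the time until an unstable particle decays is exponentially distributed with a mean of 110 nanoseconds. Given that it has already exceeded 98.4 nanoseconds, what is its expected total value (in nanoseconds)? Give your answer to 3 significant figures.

208

The rate is λ = 1/110 = 0.00909091 per nanosecond.
By memorylessness, E[X | X > 98.4] = 98.4 + 1/λ = 98.4 + 110 = 208.4 nanoseconds.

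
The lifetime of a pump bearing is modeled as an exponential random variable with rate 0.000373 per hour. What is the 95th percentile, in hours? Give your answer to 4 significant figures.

8031

Set 1 − e^(−λt) = 0.95, so t = −ln(0.05)/λ = 2.9957/0.000373 ≈ 8031.45 hours.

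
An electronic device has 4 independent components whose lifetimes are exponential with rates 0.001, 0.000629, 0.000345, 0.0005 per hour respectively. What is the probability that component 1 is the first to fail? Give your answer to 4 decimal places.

0.4042

The time to first failure is exponential with rate Σλ = 0.001 + 0.000629 + 0.000345 + 0.0005 = 0.002474.
P(component 1 first) = λ_1/Σλ = 0.001/0.002474 ≈ 0.4042.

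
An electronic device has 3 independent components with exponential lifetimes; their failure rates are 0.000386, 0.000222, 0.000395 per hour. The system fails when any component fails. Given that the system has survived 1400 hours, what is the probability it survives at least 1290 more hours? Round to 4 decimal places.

0.2742

Time to first failure ~ Exp(Σλ) with Σλ = 0.001003.
By memorylessness, P(T > 1400+1290 | T > 1400) = P(T > 1290) = e^(−0.001003·1290) ≈ 0.2742.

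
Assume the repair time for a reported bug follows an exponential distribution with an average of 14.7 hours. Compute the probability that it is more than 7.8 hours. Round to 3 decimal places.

0.588

The rate is λ = 1/14.7 = 0.0680272 per hour.
P(X > 7.8) = e^(−λ·7.8) = e^(−0.53061) ≈ 0.588.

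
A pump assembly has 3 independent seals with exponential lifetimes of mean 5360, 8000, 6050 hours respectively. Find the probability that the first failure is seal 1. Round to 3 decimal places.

0.391

Rates: λ_i = 1/mean_i → 0.000186567, 0.000125, 0.000165289; Σλ = 0.000476856.
P(seal 1 first) = λ_1/Σλ = 0.000186567/0.000476856 ≈ 0.391.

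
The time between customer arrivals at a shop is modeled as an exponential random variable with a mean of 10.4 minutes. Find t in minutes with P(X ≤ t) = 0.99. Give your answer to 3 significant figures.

47.9

The rate is λ = 1/10.4 = 0.0961538 per minute.
Set 1 − e^(−λt) = 0.99, so t = −ln(0.01)/λ = 4.6052/0.0961538 ≈ 47.8938 minutes.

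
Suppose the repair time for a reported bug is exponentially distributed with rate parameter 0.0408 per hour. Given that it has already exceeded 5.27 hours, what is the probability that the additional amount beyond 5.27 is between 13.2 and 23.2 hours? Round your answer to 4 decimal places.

Memoryless: the residual past 5.27 is again Exp(λ).
P(13.2 < residual < 23.2) = e^(−λ·13.2) − e^(−λ·23.2) = 0.58359 − 0.38807 ≈ 0.1955.

0.1955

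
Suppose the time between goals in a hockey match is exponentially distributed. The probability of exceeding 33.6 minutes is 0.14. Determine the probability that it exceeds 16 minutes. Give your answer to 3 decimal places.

0.392

e^(−λ·33.6) = 0.14 ⇒ λ = −ln(0.14)/33.6 = 0.0585153.
P(X > 16) = e^(−0.0585153·16) = e^(−0.93624) ≈ 0.392.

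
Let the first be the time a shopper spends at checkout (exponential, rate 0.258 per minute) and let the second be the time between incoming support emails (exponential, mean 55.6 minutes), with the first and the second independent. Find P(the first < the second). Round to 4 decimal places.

λ_1 = 0.258, λ_2 = 1/55.6 = 0.0179856.
For independent exponentials, P(the first < the second) = λ_1/(λ_1+λ_2) = 0.258/0.275986 ≈ 0.9348.

0.9348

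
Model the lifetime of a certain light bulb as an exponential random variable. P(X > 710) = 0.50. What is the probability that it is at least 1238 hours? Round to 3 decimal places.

0.299

e^(−λ·710) = 0.50 ⇒ λ = −ln(0.50)/710 = 0.000976264.
P(X > 1238) = e^(−0.000976264·1238) = e^(−1.2086) ≈ 0.299.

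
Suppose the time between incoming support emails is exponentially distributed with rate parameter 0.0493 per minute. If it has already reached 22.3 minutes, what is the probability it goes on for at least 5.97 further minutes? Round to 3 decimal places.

0.745

By the memoryless property, P(X > 22.3+5.97 | X > 22.3) = P(X > 5.97).
P(X > 5.97) = e^(−0.29432) ≈ 0.745.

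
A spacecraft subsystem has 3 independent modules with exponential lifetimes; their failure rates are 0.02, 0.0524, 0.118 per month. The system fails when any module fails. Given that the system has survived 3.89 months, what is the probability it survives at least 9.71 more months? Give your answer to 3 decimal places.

0.157

Time to first failure ~ Exp(Σλ) with Σλ = 0.1904.
By memorylessness, P(T > 3.89+9.71 | T > 3.89) = P(T > 9.71) = e^(−0.1904·9.71) ≈ 0.157.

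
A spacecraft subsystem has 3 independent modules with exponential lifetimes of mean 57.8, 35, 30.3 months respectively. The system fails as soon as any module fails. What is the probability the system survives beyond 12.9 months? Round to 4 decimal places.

0.3615

The first failure time is exponential with rate Σλ_i = 1/57.8 + 1/35 + 1/30.3 = 0.0788758 per month.
P(min > 12.9) = e^(−0.0788758·12.9) = e^(−1.0175) ≈ 0.3615.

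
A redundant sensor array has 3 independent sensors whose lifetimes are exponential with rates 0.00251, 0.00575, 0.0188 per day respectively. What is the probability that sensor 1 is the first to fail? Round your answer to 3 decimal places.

0.093

The time to first failure is exponential with rate Σλ = 0.00251 + 0.00575 + 0.0188 = 0.02706.
P(sensor 1 first) = λ_1/Σλ = 0.00251/0.02706 ≈ 0.093.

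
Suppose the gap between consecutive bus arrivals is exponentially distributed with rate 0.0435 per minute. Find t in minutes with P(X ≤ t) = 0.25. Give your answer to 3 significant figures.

Set 1 − e^(−λt) = 0.25, so t = −ln(0.75)/λ = 0.28768/0.0435 ≈ 6.61338 minutes.

6.61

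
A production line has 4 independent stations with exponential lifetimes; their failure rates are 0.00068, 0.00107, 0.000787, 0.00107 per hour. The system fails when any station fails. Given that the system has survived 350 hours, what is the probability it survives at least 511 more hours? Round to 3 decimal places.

Time to first failure ~ Exp(Σλ) with Σλ = 0.003607.
By memorylessness, P(T > 350+511 | T > 350) = P(T > 511) = e^(−0.003607·511) ≈ 0.158.

0.158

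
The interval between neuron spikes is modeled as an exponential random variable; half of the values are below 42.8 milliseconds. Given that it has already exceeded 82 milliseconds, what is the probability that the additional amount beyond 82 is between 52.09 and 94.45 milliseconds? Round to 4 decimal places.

For an exponential, median = ln(2)/λ, so λ = ln 2 / 42.8 = 0.016195 per millisecond.
Memoryless: the residual past 82 is again Exp(λ).
P(52.09 < residual < 94.45) = e^(−λ·52.09) − e^(−λ·94.45) = 0.43016 − 0.21662 ≈ 0.2135.

0.2135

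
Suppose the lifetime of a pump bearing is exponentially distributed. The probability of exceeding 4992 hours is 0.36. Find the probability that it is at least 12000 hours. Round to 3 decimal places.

e^(−λ·4992) = 0.36 ⇒ λ = −ln(0.36)/4992 = 0.000204658.
P(X > 12000) = e^(−0.000204658·12000) = e^(−2.4559) ≈ 0.086.

0.086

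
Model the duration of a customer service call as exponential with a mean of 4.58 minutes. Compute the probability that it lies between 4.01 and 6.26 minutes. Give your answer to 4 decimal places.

0.1617

The rate is λ = 1/4.58 = 0.218341 per minute.
P(4.01 < X < 6.26) = e^(−λ·4.01) − e^(−λ·6.26) = 0.41663 − 0.25492 ≈ 0.1617.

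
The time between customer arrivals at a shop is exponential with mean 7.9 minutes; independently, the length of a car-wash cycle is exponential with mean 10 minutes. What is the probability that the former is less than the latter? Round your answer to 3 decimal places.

0.559

λ_1 = 1/7.9 = 0.126582, λ_2 = 1/10 = 0.1.
For independent exponentials, P(the former < the latter) = λ_1/(λ_1+λ_2) = 0.126582/0.226582 ≈ 0.559.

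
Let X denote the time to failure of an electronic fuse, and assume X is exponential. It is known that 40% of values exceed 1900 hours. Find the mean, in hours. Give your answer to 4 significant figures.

2074

e^(−λ·1900) = 0.40 ⇒ λ = −ln(0.40)/1900 = 0.000482258.
Mean = 1/λ = 2073.58 hours.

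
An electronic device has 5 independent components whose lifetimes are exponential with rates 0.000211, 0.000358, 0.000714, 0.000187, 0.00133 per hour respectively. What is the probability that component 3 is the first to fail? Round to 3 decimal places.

0.255

The time to first failure is exponential with rate Σλ = 0.000211 + 0.000358 + 0.000714 + 0.000187 + 0.00133 = 0.0028.
P(component 3 first) = λ_3/Σλ = 0.000714/0.0028 ≈ 0.255.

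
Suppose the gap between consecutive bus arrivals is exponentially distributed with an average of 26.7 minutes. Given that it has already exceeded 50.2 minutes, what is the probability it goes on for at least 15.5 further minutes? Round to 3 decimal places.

The rate is λ = 1/26.7 = 0.0374532 per minute.
The exponential is memoryless, so the remaining time is again Exp(λ): the condition X > 50.2 is irrelevant.
P(X > 15.5) = e^(−0.58052) ≈ 0.560.

0.560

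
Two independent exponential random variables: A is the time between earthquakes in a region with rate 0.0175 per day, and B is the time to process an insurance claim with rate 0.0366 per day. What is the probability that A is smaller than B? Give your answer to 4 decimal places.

λ_1 = 0.0175, λ_2 = 0.0366.
For independent exponentials, P(A < B) = λ_1/(λ_1+λ_2) = 0.0175/0.0541 ≈ 0.3235.

0.3235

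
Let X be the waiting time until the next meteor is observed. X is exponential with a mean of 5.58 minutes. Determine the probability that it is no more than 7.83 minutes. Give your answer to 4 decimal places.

The rate is λ = 1/5.58 = 0.179211 per minute.
P(X ≤ 7.83) = 1 − e^(−λ·7.83) = 1 − e^(−1.4032) ≈ 0.7542.

0.7542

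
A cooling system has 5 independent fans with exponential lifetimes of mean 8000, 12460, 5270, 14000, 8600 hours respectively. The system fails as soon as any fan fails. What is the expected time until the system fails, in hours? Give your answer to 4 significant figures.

The first failure time is exponential with rate Σλ_i = 1/8000 + 1/12460 + 1/5270 + 1/14000 + 1/8600 = 0.000582718 per hour.
E[min] = 1/Σλ = 1/0.000582718 = 1716.1 hours.

1716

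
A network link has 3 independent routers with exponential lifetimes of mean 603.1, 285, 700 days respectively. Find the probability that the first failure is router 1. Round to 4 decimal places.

Rates: λ_i = 1/mean_i → 0.0016581, 0.00350877, 0.00142857; Σλ = 0.00659544.
P(router 1 first) = λ_1/Σλ = 0.0016581/0.00659544 ≈ 0.2514.

0.2514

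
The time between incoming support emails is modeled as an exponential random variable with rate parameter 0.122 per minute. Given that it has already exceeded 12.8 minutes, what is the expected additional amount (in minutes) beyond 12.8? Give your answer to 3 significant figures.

8.20

By memorylessness, the remaining amount past any threshold is again Exp(λ) with mean 1/λ = 8.19672 minutes.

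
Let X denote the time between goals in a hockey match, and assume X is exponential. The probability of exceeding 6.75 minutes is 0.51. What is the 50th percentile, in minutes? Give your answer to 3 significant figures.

e^(−λ·6.75) = 0.51 ⇒ λ = −ln(0.51)/6.75 = 0.0997547.
50th percentile: 1 − e^(−λt) = 0.5, t = −ln(0.5)/λ = 6.94851 minutes.

6.95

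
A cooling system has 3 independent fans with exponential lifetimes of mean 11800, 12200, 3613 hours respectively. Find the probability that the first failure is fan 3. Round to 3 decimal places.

0.624

Rates: λ_i = 1/mean_i → 0.0000847458, 0.0000819672, 0.000276778; Σλ = 0.000443491.
P(fan 3 first) = λ_3/Σλ = 0.000276778/0.000443491 ≈ 0.624.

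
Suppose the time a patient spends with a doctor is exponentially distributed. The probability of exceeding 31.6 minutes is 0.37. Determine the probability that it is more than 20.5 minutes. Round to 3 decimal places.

e^(−λ·31.6) = 0.37 ⇒ λ = −ln(0.37)/31.6 = 0.0314637.
P(X > 20.5) = e^(−0.0314637·20.5) = e^(−0.64501) ≈ 0.525.

0.525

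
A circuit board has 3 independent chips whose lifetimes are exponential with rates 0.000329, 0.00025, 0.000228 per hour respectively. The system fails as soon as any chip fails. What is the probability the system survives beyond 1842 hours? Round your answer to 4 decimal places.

0.2262

The time to first failure is exponential with rate Σλ = 0.000329 + 0.00025 + 0.000228 = 0.000807.
P(min > 1842) = e^(−0.000807·1842) = e^(−1.4865) ≈ 0.2262.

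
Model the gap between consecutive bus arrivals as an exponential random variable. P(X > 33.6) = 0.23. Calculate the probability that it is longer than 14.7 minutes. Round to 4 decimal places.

e^(−λ·33.6) = 0.23 ⇒ λ = −ln(0.23)/33.6 = 0.0437404.
P(X > 14.7) = e^(−0.0437404·14.7) = e^(−0.64298) ≈ 0.5257.

0.5257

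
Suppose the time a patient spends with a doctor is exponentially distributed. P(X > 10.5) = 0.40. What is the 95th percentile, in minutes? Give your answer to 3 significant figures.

34.3

e^(−λ·10.5) = 0.40 ⇒ λ = −ln(0.40)/10.5 = 0.0872658.
95th percentile: 1 − e^(−λt) = 0.95, t = −ln(0.05)/λ = 34.3288 minutes.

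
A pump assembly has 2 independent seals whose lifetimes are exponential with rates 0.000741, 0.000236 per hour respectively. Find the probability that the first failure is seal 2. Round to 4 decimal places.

0.2416

The time to first failure is exponential with rate Σλ = 0.000741 + 0.000236 = 0.000977.
P(seal 2 first) = λ_2/Σλ = 0.000236/0.000977 ≈ 0.2416.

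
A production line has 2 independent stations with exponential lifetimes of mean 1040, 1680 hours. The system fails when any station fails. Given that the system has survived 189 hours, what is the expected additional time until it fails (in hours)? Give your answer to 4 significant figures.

First-failure rate Σλ = 1/1040 + 1/1680 = 0.00155678.
By memorylessness the expected residual is 1/Σλ = 642.353 hours, regardless of the 189 already elapsed.

642.4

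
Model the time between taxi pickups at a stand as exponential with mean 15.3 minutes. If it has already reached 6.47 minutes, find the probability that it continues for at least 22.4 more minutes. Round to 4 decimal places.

The rate is λ = 1/15.3 = 0.0653595 per minute.
P(X > s+t | X > s) = e^(−λ(s+t))/e^(−λs) = e^(−λt), independent of s = 6.47.
P(X > 22.4) = e^(−1.4641) ≈ 0.2313.

0.2313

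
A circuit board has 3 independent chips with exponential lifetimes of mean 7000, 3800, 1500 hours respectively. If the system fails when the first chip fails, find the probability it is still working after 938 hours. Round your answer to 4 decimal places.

0.3656

The first failure time is exponential with rate Σλ_i = 1/7000 + 1/3800 + 1/1500 = 0.00107268 per hour.
P(min > 938) = e^(−0.00107268·938) = e^(−1.0062) ≈ 0.3656.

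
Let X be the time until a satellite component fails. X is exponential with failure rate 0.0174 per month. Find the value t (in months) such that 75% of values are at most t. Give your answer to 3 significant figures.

Set 1 − e^(−λt) = 0.75, so t = −ln(0.25)/λ = 1.3863/0.0174 ≈ 79.6721 months.

79.7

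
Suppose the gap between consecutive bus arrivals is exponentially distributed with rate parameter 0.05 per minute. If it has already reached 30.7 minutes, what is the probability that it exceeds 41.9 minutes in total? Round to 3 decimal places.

0.571

P(X > s+t | X > s) = e^(−λ(s+t))/e^(−λs) = e^(−λt), independent of s = 30.7.
P(X > 11.2) = e^(−0.56) ≈ 0.571.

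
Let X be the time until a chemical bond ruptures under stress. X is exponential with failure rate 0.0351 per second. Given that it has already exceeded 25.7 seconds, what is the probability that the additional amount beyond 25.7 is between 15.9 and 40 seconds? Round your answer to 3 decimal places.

Memoryless: the residual past 25.7 is again Exp(λ).
P(15.9 < residual < 40) = e^(−λ·15.9) − e^(−λ·40) = 0.57230 − 0.24561 ≈ 0.327.

0.327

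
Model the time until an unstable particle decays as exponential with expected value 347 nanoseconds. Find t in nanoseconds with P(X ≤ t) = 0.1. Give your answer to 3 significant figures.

The rate is λ = 1/347 = 0.00288184 per nanosecond.
Set 1 − e^(−λt) = 0.1, so t = −ln(0.9)/λ = 0.10536/0.00288184 ≈ 36.5601 nanoseconds.

36.6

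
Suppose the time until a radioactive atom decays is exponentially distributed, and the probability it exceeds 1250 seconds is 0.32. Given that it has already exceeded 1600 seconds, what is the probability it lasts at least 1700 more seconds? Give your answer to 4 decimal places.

0.2123

From e^(−λ·1250) = 0.32, λ = −ln(0.32)/1250 = 0.000911547.
Memoryless: P(X > 1600+1700 | X > 1600) = P(X > 1700) = e^(−0.000911547·1700) ≈ 0.2123.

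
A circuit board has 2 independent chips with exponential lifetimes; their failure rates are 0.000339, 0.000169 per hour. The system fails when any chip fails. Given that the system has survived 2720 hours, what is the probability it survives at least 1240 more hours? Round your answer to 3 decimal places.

0.533

Time to first failure ~ Exp(Σλ) with Σλ = 0.000508.
By memorylessness, P(T > 2720+1240 | T > 2720) = P(T > 1240) = e^(−0.000508·1240) ≈ 0.533.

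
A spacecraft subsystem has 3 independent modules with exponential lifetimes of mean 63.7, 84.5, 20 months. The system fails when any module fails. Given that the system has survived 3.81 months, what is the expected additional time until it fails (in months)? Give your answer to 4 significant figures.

12.90

First-failure rate Σλ = 1/63.7 + 1/84.5 + 1/20 = 0.0775329.
By memorylessness the expected residual is 1/Σλ = 12.8977 months, regardless of the 3.81 already elapsed.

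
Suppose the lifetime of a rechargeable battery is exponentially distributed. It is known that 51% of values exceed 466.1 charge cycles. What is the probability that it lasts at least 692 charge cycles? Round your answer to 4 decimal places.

0.3680

e^(−λ·466.1) = 0.51 ⇒ λ = −ln(0.51)/466.1 = 0.00144464.
P(X > 692) = e^(−0.00144464·692) = e^(−0.99969) ≈ 0.3680.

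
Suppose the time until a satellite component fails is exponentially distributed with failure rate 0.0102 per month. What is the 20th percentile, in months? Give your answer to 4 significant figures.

Set 1 − e^(−λt) = 0.2, so t = −ln(0.8)/λ = 0.22314/0.0102 ≈ 21.8768 months.

21.88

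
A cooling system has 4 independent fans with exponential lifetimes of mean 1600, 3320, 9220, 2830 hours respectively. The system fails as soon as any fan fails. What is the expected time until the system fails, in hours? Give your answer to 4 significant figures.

720.4

The first failure time is exponential with rate Σλ_i = 1/1600 + 1/3320 + 1/9220 + 1/2830 = 0.00138802 per hour.
E[min] = 1/Σλ = 1/0.00138802 = 720.45 hours.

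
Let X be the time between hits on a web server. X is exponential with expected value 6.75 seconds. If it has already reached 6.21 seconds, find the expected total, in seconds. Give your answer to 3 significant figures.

13.0

The rate is λ = 1/6.75 = 0.148148 per second.
By memorylessness, E[X | X > 6.21] = 6.21 + 1/λ = 6.21 + 6.75 = 12.96 seconds.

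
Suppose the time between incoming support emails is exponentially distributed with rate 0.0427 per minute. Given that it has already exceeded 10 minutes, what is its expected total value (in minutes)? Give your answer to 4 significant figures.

33.42

By memorylessness, E[X | X > 10] = 10 + 1/λ = 10 + 23.4192 = 33.4192 minutes.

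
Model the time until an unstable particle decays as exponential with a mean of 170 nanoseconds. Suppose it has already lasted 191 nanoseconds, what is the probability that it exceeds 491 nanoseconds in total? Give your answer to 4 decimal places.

0.1712

The rate is λ = 1/170 = 0.00588235 per nanosecond.
P(X > s+t | X > s) = e^(−λ(s+t))/e^(−λs) = e^(−λt), independent of s = 191.
P(X > 300) = e^(−1.7647) ≈ 0.1712.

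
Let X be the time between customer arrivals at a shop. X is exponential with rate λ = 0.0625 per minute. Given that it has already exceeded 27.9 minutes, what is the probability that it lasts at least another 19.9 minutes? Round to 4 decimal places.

P(X > s+t | X > s) = e^(−λ(s+t))/e^(−λs) = e^(−λt), independent of s = 27.9.
P(X > 19.9) = e^(−1.2437) ≈ 0.2883.

0.2883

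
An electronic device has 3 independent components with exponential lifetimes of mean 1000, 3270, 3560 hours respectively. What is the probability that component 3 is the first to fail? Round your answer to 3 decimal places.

Rates: λ_i = 1/mean_i → 0.001, 0.00030581, 0.000280899; Σλ = 0.00158671.
P(component 3 first) = λ_3/Σλ = 0.000280899/0.00158671 ≈ 0.177.

0.177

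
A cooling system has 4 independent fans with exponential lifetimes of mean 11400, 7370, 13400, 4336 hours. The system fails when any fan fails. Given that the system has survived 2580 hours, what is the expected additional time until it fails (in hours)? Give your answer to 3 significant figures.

1890

First-failure rate Σλ = 1/11400 + 1/7370 + 1/13400 + 1/4336 = 0.000528659.
By memorylessness the expected residual is 1/Σλ = 1891.58 hours, regardless of the 2580 already elapsed.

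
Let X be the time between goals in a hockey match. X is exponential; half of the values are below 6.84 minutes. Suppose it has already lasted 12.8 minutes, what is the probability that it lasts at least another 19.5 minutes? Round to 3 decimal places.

0.139

For an exponential, median = ln(2)/λ, so λ = ln 2 / 6.84 = 0.101337 per minute.
P(X > s+t | X > s) = e^(−λ(s+t))/e^(−λs) = e^(−λt), independent of s = 12.8.
P(X > 19.5) = e^(−1.9761) ≈ 0.139.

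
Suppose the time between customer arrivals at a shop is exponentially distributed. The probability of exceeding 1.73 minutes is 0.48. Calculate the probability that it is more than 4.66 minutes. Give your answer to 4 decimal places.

e^(−λ·1.73) = 0.48 ⇒ λ = −ln(0.48)/1.73 = 0.42426.
P(X > 4.66) = e^(−0.42426·4.66) = e^(−1.977) ≈ 0.1385.

0.1385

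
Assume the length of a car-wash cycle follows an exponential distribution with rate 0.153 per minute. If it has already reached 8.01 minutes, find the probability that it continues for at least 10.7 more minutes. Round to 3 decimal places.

The exponential is memoryless, so the remaining time is again Exp(λ): the condition X > 8.01 is irrelevant.
P(X > 10.7) = e^(−1.6371) ≈ 0.195.

0.195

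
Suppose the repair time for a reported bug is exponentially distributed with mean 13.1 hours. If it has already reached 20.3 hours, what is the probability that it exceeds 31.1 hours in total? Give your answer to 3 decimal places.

0.438

The rate is λ = 1/13.1 = 0.0763359 per hour.
By the memoryless property, P(X > 20.3+10.8 | X > 20.3) = P(X > 10.8).
P(X > 10.8) = e^(−0.82443) ≈ 0.438.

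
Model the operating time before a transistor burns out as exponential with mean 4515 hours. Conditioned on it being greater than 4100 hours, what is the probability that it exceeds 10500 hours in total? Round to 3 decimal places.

The rate is λ = 1/4515 = 0.000221484 per hour.
By the memoryless property, P(X > 4100+6400 | X > 4100) = P(X > 6400).
P(X > 6400) = e^(−1.4175) ≈ 0.242.

0.242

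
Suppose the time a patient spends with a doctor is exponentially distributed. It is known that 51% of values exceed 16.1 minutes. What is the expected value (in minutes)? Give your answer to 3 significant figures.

23.9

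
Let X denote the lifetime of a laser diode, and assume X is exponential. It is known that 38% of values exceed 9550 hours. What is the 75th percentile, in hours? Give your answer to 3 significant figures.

13700

e^(−λ·9550) = 0.38 ⇒ λ = −ln(0.38)/9550 = 0.000101318.
75th percentile: 1 − e^(−λt) = 0.75, t = −ln(0.25)/λ = 13682.6 hours.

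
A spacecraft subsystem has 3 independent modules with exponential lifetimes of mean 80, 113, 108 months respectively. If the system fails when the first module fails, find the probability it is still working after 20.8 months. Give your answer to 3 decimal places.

The first failure time is exponential with rate Σλ_i = 1/80 + 1/113 + 1/108 = 0.0306088 per month.
P(min > 20.8) = e^(−0.0306088·20.8) = e^(−0.63666) ≈ 0.529.

0.529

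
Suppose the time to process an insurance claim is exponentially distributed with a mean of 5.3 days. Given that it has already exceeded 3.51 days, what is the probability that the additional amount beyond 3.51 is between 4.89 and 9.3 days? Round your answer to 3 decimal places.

0.225

The rate is λ = 1/5.3 = 0.188679 per day.
Memoryless: the residual past 3.51 is again Exp(λ).
P(4.89 < residual < 9.3) = e^(−λ·4.89) − e^(−λ·9.3) = 0.39747 − 0.17296 ≈ 0.225.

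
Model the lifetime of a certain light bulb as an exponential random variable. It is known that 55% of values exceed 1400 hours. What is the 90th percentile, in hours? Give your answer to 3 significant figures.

5390

e^(−λ·1400) = 0.55 ⇒ λ = −ln(0.55)/1400 = 0.000427026.
90th percentile: 1 − e^(−λt) = 0.9, t = −ln(0.1)/λ = 5392.14 hours.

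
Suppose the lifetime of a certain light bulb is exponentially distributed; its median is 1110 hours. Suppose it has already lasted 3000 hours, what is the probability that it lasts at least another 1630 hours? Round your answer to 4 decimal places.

For an exponential, median = ln(2)/λ, so λ = ln 2 / 1110 = 0.000624457 per hour.
The exponential is memoryless, so the remaining time is again Exp(λ): the condition X > 3000 is irrelevant.
P(X > 1630) = e^(−1.0179) ≈ 0.3614.

0.3614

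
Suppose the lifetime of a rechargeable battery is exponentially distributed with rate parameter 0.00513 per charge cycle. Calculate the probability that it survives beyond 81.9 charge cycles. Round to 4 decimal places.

0.6570

P(X > 81.9) = e^(−λ·81.9) = e^(−0.42015) ≈ 0.6570.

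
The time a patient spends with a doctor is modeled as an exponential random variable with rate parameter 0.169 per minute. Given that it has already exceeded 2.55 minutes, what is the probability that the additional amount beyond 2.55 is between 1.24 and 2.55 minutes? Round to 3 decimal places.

Memoryless: the residual past 2.55 is again Exp(λ).
P(1.24 < residual < 2.55) = e^(−λ·1.24) − e^(−λ·2.55) = 0.81094 − 0.64989 ≈ 0.161.

0.161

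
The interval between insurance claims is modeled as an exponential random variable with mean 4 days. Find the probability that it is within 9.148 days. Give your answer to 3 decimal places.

0.898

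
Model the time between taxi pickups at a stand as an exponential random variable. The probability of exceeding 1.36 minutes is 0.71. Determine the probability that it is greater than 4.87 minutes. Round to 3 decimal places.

0.293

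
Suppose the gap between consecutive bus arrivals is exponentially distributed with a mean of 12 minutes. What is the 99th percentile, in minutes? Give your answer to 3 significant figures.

55.3

The rate is λ = 1/12 = 0.0833333 per minute.
Set 1 − e^(−λt) = 0.99, so t = −ln(0.01)/λ = 4.6052/0.0833333 ≈ 55.262 minutes.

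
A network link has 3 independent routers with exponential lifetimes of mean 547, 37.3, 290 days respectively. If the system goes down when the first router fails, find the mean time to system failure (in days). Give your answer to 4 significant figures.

31.17

The first failure time is exponential with rate Σλ_i = 1/547 + 1/37.3 + 1/290 = 0.0320861 per day.
E[min] = 1/Σλ = 1/0.0320861 = 31.1662 days.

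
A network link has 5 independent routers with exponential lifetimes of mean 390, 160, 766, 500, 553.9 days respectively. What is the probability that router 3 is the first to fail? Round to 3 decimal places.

0.094

Rates: λ_i = 1/mean_i → 0.0025641, 0.00625, 0.00130548, 0.002, 0.00180538; Σλ = 0.013925.
P(router 3 first) = λ_3/Σλ = 0.00130548/0.013925 ≈ 0.094.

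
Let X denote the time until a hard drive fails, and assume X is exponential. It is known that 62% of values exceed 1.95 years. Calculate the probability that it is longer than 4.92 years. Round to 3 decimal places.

0.299

e^(−λ·1.95) = 0.62 ⇒ λ = −ln(0.62)/1.95 = 0.245147.
P(X > 4.92) = e^(−0.245147·4.92) = e^(−1.2061) ≈ 0.299.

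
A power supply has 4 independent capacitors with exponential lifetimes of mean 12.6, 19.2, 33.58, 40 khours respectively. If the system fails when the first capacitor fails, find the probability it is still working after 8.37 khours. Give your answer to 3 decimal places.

The first failure time is exponential with rate Σλ_i = 1/12.6 + 1/19.2 + 1/33.58 + 1/40 = 0.186228 per khour.
P(min > 8.37) = e^(−0.186228·8.37) = e^(−1.5587) ≈ 0.210.

0.210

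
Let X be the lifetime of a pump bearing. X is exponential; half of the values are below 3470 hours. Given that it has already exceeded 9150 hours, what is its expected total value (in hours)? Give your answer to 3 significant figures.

14200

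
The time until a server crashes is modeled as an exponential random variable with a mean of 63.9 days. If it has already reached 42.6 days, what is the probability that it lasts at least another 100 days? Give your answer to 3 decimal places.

0.209

The rate is λ = 1/63.9 = 0.0156495 per day.
By the memoryless property, P(X > 42.6+100 | X > 42.6) = P(X > 100).
P(X > 100) = e^(−1.5649) ≈ 0.209.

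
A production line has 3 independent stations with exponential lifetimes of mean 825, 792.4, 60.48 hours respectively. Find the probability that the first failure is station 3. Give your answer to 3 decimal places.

0.870

Rates: λ_i = 1/mean_i → 0.00121212, 0.00126199, 0.0165344; Σλ = 0.0190085.
P(station 3 first) = λ_3/Σλ = 0.0165344/0.0190085 ≈ 0.870.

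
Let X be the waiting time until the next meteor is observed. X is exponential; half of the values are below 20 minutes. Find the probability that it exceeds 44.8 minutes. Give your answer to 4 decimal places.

For an exponential, median = ln(2)/λ, so λ = ln 2 / 20 = 0.0346574 per minute.
P(X > 44.8) = e^(−λ·44.8) = e^(−1.5526) ≈ 0.2117.

0.2117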